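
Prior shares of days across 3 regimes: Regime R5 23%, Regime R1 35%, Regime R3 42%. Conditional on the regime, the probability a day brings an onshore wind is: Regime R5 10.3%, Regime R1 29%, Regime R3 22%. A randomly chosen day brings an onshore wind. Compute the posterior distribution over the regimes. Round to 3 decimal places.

Regime R5 0.109, Regime R1 0.466, Regime R3 0.425

Unnormalized posteriors (prior × likelihood):
  Regime R5: 0.23 × 0.103 = 0.02369
  Regime R1: 0.35 × 0.29 = 0.1015
  Regime R3: 0.42 × 0.22 = 0.0924
Sum = 0.21759.
P(Regime R5 | onshore) = 0.02369/0.21759 ≈ 0.109
P(Regime R1 | onshore) = 0.1015/0.21759 ≈ 0.466
P(Regime R3 | onshore) = 0.0924/0.21759 ≈ 0.425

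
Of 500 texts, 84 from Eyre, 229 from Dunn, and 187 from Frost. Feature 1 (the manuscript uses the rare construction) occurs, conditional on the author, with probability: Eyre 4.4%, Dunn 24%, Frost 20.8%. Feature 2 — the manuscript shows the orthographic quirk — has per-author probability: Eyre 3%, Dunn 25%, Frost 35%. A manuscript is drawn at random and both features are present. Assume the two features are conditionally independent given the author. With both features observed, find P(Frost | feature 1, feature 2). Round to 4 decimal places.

0.4957

By Bayes' rule, posterior ∝ prior × likelihood:
  Eyre: 0.168 × 0.044 × 0.03 = 0.00022176
  Dunn: 0.458 × 0.24 × 0.25 = 0.02748
  Frost: 0.374 × 0.208 × 0.35 = 0.0272272
Total = 0.05492896.
P(Frost | evidence) = 0.0272272 / 0.05492896 ≈ 0.4957.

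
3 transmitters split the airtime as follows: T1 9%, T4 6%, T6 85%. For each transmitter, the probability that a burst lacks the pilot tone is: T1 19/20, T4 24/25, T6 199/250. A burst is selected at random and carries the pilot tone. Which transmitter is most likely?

Taking complements, P(pilot | each) = T1 0.05, T4 0.04, T6 0.204.
By Bayes' rule, posterior ∝ prior × likelihood:
  T1: 0.09 × 0.05 = 0.0045
  T4: 0.06 × 0.04 = 0.0024
  T6: 0.85 × 0.204 = 0.1734
Total = 0.1803.
Largest term belongs to T6, so T6 is most probable.

T6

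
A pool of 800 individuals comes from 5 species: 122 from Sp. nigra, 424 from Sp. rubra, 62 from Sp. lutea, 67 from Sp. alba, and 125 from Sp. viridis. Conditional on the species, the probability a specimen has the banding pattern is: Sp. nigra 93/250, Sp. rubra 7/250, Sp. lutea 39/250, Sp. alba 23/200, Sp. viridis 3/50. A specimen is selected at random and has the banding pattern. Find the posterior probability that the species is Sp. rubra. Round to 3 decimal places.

0.145

Compute prior × likelihood for every hypothesis:
  Sp. nigra: 0.1525 × 0.372 = 0.05673
  Sp. rubra: 0.53 × 0.028 = 0.01484
  Sp. lutea: 0.0775 × 0.156 = 0.01209
  Sp. alba: 0.08375 × 0.115 = 0.00963125
  Sp. viridis: 0.15625 × 0.06 = 0.009375
Total = 0.10266625.
P(Sp. rubra | evidence) = 0.01484 / 0.10266625 ≈ 0.145.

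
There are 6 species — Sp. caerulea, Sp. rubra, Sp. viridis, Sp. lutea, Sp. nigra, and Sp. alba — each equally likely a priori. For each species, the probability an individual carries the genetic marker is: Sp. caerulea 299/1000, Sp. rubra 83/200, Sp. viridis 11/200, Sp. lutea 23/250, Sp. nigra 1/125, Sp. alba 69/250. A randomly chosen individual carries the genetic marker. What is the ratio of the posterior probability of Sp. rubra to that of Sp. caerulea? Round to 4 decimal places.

1.3880

With a uniform prior (1/6 each), posterior ∝ likelihood:
  Sp. caerulea: 0.299
  Sp. rubra: 0.415
  Sp. viridis: 0.055
  Sp. lutea: 0.092
  Sp. nigra: 0.008
  Sp. alba: 0.276
Normalizing constant = 1.145.
The ratio is 0.415 / 0.299 (the normalizer cancels) = 1.3880.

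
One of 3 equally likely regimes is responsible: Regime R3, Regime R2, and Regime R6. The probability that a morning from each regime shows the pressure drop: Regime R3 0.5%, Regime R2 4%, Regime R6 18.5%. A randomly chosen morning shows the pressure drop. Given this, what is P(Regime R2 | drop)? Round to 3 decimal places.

0.174

Since the prior is uniform, the posterior is proportional to the likelihood:
  Regime R3: 0.005
  Regime R2: 0.04
  Regime R6: 0.185
Total = 0.23.
P(Regime R2 | evidence) = 0.04 / 0.23 ≈ 0.174.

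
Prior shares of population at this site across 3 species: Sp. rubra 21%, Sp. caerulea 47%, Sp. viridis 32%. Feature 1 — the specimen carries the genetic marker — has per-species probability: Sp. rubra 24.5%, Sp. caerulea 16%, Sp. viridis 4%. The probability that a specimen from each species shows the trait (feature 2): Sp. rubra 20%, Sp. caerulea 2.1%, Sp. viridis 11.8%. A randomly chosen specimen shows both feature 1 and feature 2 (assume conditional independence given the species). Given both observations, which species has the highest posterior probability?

Prior × likelihood for each hypothesis:
  Sp. rubra: 0.21 × 0.245 × 0.2 = 0.01029
  Sp. caerulea: 0.47 × 0.16 × 0.021 = 0.0015792
  Sp. viridis: 0.32 × 0.04 × 0.118 = 0.0015104
Normalizing constant = 0.0133796.
Largest term belongs to Sp. rubra, so Sp. rubra is most probable.

Sp. rubra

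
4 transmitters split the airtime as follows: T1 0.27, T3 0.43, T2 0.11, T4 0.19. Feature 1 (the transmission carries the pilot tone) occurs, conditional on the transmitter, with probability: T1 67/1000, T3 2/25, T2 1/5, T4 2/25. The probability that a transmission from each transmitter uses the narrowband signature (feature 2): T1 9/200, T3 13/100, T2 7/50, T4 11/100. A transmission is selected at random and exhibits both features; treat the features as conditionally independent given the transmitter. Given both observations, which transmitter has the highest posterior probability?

Unnormalized posteriors (prior × likelihood):
  T1: 0.27 × 0.067 × 0.045 = 0.00081405
  T3: 0.43 × 0.08 × 0.13 = 0.004472
  T2: 0.11 × 0.2 × 0.14 = 0.00308
  T4: 0.19 × 0.08 × 0.11 = 0.001672
Total = 0.01003805.
Largest term belongs to T3, so T3 is most probable.

T3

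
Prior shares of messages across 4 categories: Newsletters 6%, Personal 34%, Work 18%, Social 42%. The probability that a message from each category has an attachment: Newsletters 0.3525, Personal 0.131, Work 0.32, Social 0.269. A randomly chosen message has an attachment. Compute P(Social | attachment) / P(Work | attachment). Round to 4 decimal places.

1.9615

Unnormalized posteriors (prior × likelihood):
  Newsletters: 0.06 × 0.3525 = 0.02115
  Personal: 0.34 × 0.131 = 0.04454
  Work: 0.18 × 0.32 = 0.0576
  Social: 0.42 × 0.269 = 0.11298
Normalizing constant = 0.23627.
The ratio is 0.11298 / 0.0576 (the normalizer cancels) = 1.9615.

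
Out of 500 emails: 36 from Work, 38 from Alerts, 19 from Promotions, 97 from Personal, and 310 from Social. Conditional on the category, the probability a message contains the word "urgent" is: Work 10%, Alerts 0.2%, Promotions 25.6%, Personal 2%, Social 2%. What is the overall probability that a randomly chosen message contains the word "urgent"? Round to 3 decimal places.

Unnormalized posteriors (prior × likelihood):
  Work: 0.072 × 0.1 = 0.0072
  Alerts: 0.076 × 0.002 = 0.000152
  Promotions: 0.038 × 0.256 = 0.009728
  Personal: 0.194 × 0.02 = 0.00388
  Social: 0.62 × 0.02 = 0.0124
P(urgent-flag) = 0.0072 + 0.000152 + 0.009728 + 0.00388 + 0.0124 = 0.03336 → 0.033.

0.033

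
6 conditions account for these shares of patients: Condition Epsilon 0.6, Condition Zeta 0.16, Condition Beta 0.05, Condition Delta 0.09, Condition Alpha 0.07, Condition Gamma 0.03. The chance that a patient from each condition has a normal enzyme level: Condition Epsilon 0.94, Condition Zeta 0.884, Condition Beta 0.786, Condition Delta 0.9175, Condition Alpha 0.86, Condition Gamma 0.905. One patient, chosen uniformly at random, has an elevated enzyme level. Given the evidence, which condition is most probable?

Taking complements, P(elevated | each) = Condition Epsilon 0.06, Condition Zeta 0.116, Condition Beta 0.214, Condition Delta 0.0825, Condition Alpha 0.14, Condition Gamma 0.095.
Unnormalized posteriors (prior × likelihood):
  Condition Epsilon: 0.6 × 0.06 = 0.036
  Condition Zeta: 0.16 × 0.116 = 0.01856
  Condition Beta: 0.05 × 0.214 = 0.0107
  Condition Delta: 0.09 × 0.0825 = 0.007425
  Condition Alpha: 0.07 × 0.14 = 0.0098
  Condition Gamma: 0.03 × 0.095 = 0.00285
Sum = 0.085335.
Largest term belongs to Condition Epsilon, so Condition Epsilon is most probable.

Condition Epsilon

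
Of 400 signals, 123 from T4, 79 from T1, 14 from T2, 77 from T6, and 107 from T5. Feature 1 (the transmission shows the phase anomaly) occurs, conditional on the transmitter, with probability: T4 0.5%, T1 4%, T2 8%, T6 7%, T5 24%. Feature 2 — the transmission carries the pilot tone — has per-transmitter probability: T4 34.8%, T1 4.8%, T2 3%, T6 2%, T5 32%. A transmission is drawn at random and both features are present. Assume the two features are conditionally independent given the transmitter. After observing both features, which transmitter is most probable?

Compute prior × likelihood for every hypothesis:
  T4: 0.3075 × 0.005 × 0.348 = 0.00053505
  T1: 0.1975 × 0.04 × 0.048 = 0.0003792
  T2: 0.035 × 0.08 × 0.03 = 0.000084
  T6: 0.1925 × 0.07 × 0.02 = 0.0002695
  T5: 0.2675 × 0.24 × 0.32 = 0.020544
Normalizing constant = 0.02181175.
Largest term belongs to T5, so T5 is most probable.

T5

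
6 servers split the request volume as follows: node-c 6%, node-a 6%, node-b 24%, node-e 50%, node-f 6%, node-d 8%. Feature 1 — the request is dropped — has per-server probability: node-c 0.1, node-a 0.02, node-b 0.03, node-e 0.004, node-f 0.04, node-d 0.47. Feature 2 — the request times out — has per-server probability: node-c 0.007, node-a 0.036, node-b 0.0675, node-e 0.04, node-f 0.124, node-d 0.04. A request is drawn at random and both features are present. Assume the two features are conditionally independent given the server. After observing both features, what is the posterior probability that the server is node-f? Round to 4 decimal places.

Compute prior × likelihood for every hypothesis:
  node-c: 0.06 × 0.1 × 0.007 = 0.000042
  node-a: 0.06 × 0.02 × 0.036 = 0.0000432
  node-b: 0.24 × 0.03 × 0.0675 = 0.000486
  node-e: 0.5 × 0.004 × 0.04 = 0.00008
  node-f: 0.06 × 0.04 × 0.124 = 0.0002976
  node-d: 0.08 × 0.47 × 0.04 = 0.001504
Total = 0.0024528.
P(node-f | evidence) = 0.0002976 / 0.0024528 ≈ 0.1213.

0.1213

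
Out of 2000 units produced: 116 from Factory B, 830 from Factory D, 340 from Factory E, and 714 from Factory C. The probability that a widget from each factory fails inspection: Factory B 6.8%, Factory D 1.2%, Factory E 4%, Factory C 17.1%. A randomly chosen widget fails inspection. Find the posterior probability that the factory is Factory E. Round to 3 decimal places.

Compute prior × likelihood for every hypothesis:
  Factory B: 0.058 × 0.068 = 0.003944
  Factory D: 0.415 × 0.012 = 0.00498
  Factory E: 0.17 × 0.04 = 0.0068
  Factory C: 0.357 × 0.171 = 0.061047
Total = 0.076771.
P(Factory E | evidence) = 0.0068 / 0.076771 ≈ 0.089.

0.089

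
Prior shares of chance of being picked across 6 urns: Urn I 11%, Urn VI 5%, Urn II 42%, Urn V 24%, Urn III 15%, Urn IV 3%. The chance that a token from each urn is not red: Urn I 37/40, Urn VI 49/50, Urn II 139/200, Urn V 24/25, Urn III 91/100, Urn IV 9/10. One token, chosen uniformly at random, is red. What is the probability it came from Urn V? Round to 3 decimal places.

Taking complements, P(red | each) = Urn I 0.075, Urn VI 0.02, Urn II 0.305, Urn V 0.04, Urn III 0.09, Urn IV 0.1.
Compute prior × likelihood for every hypothesis:
  Urn I: 0.11 × 0.075 = 0.00825
  Urn VI: 0.05 × 0.02 = 0.001
  Urn II: 0.42 × 0.305 = 0.1281
  Urn V: 0.24 × 0.04 = 0.0096
  Urn III: 0.15 × 0.09 = 0.0135
  Urn IV: 0.03 × 0.1 = 0.003
Normalizing constant = 0.16345.
P(Urn V | evidence) = 0.0096 / 0.16345 ≈ 0.059.

0.059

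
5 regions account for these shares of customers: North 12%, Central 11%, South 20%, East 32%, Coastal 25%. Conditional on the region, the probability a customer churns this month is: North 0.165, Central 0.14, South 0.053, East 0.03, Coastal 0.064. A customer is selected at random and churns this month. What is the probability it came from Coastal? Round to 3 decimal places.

By Bayes' rule, posterior ∝ prior × likelihood:
  North: 0.12 × 0.165 = 0.0198
  Central: 0.11 × 0.14 = 0.0154
  South: 0.2 × 0.053 = 0.0106
  East: 0.32 × 0.03 = 0.0096
  Coastal: 0.25 × 0.064 = 0.016
Total = 0.0714.
P(Coastal | evidence) = 0.016 / 0.0714 ≈ 0.224.

0.224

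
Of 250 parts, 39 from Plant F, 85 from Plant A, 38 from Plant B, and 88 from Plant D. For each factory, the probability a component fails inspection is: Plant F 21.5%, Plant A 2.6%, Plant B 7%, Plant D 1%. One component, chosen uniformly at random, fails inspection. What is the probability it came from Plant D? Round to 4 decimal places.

Unnormalized posteriors (prior × likelihood):
  Plant F: 0.156 × 0.215 = 0.03354
  Plant A: 0.34 × 0.026 = 0.00884
  Plant B: 0.152 × 0.07 = 0.01064
  Plant D: 0.352 × 0.01 = 0.00352
Normalizing constant = 0.05654.
P(Plant D | evidence) = 0.00352 / 0.05654 ≈ 0.0623.

0.0623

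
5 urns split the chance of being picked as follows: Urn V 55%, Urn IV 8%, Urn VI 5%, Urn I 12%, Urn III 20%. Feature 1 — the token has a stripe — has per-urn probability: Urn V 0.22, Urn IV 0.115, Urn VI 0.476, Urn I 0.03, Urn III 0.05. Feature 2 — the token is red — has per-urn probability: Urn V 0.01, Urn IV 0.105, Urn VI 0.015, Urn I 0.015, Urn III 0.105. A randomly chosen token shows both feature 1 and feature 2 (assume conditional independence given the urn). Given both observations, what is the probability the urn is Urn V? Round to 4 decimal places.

0.3327

Unnormalized posteriors (prior × likelihood):
  Urn V: 0.55 × 0.22 × 0.01 = 0.00121
  Urn IV: 0.08 × 0.115 × 0.105 = 0.000966
  Urn VI: 0.05 × 0.476 × 0.015 = 0.000357
  Urn I: 0.12 × 0.03 × 0.015 = 0.000054
  Urn III: 0.2 × 0.05 × 0.105 = 0.00105
Normalizing constant = 0.003637.
P(Urn V | evidence) = 0.00121 / 0.003637 ≈ 0.3327.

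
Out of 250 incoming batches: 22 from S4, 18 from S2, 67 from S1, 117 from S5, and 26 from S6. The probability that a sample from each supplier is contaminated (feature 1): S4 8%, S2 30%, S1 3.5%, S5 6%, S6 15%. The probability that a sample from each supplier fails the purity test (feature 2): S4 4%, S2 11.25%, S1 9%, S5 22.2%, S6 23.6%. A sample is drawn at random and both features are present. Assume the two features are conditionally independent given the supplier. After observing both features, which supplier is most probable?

Unnormalized posteriors (prior × likelihood):
  S4: 0.088 × 0.08 × 0.04 = 0.0002816
  S2: 0.072 × 0.3 × 0.1125 = 0.00243
  S1: 0.268 × 0.035 × 0.09 = 0.0008442
  S5: 0.468 × 0.06 × 0.222 = 0.00623376
  S6: 0.104 × 0.15 × 0.236 = 0.0036816
Total = 0.01347116.
Largest term belongs to S5, so S5 is most probable.

S5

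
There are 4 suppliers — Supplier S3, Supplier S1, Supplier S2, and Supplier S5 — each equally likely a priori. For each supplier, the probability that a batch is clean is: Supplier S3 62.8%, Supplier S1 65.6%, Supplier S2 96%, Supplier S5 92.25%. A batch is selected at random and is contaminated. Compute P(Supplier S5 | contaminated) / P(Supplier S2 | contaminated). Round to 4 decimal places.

Taking complements, P(contaminated | each) = Supplier S3 0.372, Supplier S1 0.344, Supplier S2 0.04, Supplier S5 0.0775.
With a uniform prior (1/4 each), posterior ∝ likelihood:
  Supplier S3: 0.372
  Supplier S1: 0.344
  Supplier S2: 0.04
  Supplier S5: 0.0775
Total = 0.8335.
The ratio is 0.0775 / 0.04 (the normalizer cancels) = 1.9375.

1.9375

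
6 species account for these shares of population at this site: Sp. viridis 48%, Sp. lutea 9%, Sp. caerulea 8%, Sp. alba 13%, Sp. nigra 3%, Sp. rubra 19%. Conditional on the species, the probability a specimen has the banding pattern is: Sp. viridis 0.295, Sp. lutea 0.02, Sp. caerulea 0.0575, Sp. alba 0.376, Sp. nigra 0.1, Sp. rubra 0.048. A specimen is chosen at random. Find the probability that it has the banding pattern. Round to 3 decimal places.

Prior × likelihood for each hypothesis:
  Sp. viridis: 0.48 × 0.295 = 0.1416
  Sp. lutea: 0.09 × 0.02 = 0.0018
  Sp. caerulea: 0.08 × 0.0575 = 0.0046
  Sp. alba: 0.13 × 0.376 = 0.04888
  Sp. nigra: 0.03 × 0.1 = 0.003
  Sp. rubra: 0.19 × 0.048 = 0.00912
P(banded) = 0.1416 + 0.0018 + 0.0046 + 0.04888 + 0.003 + 0.00912 = 0.209 → 0.209.

0.209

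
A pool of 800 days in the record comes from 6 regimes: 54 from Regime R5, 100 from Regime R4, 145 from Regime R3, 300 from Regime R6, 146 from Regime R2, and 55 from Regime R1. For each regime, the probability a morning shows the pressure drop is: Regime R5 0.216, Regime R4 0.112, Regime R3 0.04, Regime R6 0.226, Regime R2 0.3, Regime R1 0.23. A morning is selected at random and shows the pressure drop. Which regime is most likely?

By Bayes' rule, posterior ∝ prior × likelihood:
  Regime R5: 0.0675 × 0.216 = 0.01458
  Regime R4: 0.125 × 0.112 = 0.014
  Regime R3: 0.18125 × 0.04 = 0.00725
  Regime R6: 0.375 × 0.226 = 0.08475
  Regime R2: 0.1825 × 0.3 = 0.05475
  Regime R1: 0.06875 × 0.23 = 0.0158125
Normalizing constant = 0.1911425.
Largest term belongs to Regime R6, so Regime R6 is most probable.

Regime R6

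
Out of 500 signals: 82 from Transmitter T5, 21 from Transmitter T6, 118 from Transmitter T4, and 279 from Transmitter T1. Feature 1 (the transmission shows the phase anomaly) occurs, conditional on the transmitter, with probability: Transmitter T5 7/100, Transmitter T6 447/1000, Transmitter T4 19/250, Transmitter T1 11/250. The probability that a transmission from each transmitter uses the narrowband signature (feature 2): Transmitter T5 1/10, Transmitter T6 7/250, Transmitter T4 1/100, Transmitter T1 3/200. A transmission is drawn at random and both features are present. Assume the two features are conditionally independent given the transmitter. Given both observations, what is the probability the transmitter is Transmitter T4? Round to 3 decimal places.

Unnormalized posteriors (prior × likelihood):
  Transmitter T5: 0.164 × 0.07 × 0.1 = 0.001148
  Transmitter T6: 0.042 × 0.447 × 0.028 = 0.000525672
  Transmitter T4: 0.236 × 0.076 × 0.01 = 0.00017936
  Transmitter T1: 0.558 × 0.044 × 0.015 = 0.00036828
Normalizing constant = 0.002221312.
P(Transmitter T4 | evidence) = 0.00017936 / 0.002221312 ≈ 0.081.

0.081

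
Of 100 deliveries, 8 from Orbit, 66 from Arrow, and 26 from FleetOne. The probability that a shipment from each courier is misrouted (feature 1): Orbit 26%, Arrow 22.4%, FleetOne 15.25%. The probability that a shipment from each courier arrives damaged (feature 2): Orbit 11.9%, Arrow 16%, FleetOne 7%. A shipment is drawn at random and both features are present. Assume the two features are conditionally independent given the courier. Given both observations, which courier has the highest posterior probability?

Prior × likelihood for each hypothesis:
  Orbit: 0.08 × 0.26 × 0.119 = 0.0024752
  Arrow: 0.66 × 0.224 × 0.16 = 0.0236544
  FleetOne: 0.26 × 0.1525 × 0.07 = 0.0027755
Sum = 0.0289051.
Largest term belongs to Arrow, so Arrow is most probable.

Arrow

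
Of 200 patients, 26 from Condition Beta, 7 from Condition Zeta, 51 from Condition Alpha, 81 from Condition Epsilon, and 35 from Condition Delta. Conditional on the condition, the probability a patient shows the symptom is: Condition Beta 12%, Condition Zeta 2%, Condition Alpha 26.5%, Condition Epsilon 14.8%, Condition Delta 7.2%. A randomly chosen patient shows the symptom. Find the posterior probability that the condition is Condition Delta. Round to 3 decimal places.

0.081

Compute prior × likelihood for every hypothesis:
  Condition Beta: 0.13 × 0.12 = 0.0156
  Condition Zeta: 0.035 × 0.02 = 0.0007
  Condition Alpha: 0.255 × 0.265 = 0.067575
  Condition Epsilon: 0.405 × 0.148 = 0.05994
  Condition Delta: 0.175 × 0.072 = 0.0126
Sum = 0.156415.
P(Condition Delta | evidence) = 0.0126 / 0.156415 ≈ 0.081.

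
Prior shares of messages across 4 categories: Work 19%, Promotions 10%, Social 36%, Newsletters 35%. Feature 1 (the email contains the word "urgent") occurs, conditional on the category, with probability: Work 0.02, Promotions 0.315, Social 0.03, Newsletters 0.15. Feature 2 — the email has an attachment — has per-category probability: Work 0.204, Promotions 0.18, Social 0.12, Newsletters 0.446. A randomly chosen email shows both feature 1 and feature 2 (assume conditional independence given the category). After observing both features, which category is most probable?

Unnormalized posteriors (prior × likelihood):
  Work: 0.19 × 0.02 × 0.204 = 0.0007752
  Promotions: 0.1 × 0.315 × 0.18 = 0.00567
  Social: 0.36 × 0.03 × 0.12 = 0.001296
  Newsletters: 0.35 × 0.15 × 0.446 = 0.023415
Sum = 0.0311562.
Largest term belongs to Newsletters, so Newsletters is most probable.

Newsletters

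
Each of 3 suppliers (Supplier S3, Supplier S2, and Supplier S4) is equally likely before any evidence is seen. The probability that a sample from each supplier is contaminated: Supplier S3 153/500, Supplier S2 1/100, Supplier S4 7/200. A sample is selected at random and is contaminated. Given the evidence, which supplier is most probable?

Since the prior is uniform, the posterior is proportional to the likelihood:
  Supplier S3: 0.306
  Supplier S2: 0.01
  Supplier S4: 0.035
Total = 0.351.
Largest term belongs to Supplier S3, so Supplier S3 is most probable.

Supplier S3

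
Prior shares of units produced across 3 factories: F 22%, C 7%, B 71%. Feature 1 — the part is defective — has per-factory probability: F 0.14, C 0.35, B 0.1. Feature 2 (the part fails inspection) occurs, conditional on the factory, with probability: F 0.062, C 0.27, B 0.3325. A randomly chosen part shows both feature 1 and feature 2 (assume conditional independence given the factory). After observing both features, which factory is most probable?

Prior × likelihood for each hypothesis:
  F: 0.22 × 0.14 × 0.062 = 0.0019096
  C: 0.07 × 0.35 × 0.27 = 0.006615
  B: 0.71 × 0.1 × 0.3325 = 0.0236075
Total = 0.0321321.
Largest term belongs to B, so B is most probable.

B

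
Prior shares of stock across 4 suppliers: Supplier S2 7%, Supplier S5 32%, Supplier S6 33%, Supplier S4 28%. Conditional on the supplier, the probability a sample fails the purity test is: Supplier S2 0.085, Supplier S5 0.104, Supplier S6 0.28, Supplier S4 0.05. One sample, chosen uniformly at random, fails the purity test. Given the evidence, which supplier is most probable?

Supplier S6

Prior × likelihood for each hypothesis:
  Supplier S2: 0.07 × 0.085 = 0.00595
  Supplier S5: 0.32 × 0.104 = 0.03328
  Supplier S6: 0.33 × 0.28 = 0.0924
  Supplier S4: 0.28 × 0.05 = 0.014
Normalizing constant = 0.14563.
Largest term belongs to Supplier S6, so Supplier S6 is most probable.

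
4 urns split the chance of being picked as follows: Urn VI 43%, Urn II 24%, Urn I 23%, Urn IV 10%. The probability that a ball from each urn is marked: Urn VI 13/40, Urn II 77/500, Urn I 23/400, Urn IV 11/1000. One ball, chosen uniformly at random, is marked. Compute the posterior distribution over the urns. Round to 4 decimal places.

Compute prior × likelihood for every hypothesis:
  Urn VI: 0.43 × 0.325 = 0.13975
  Urn II: 0.24 × 0.154 = 0.03696
  Urn I: 0.23 × 0.0575 = 0.013225
  Urn IV: 0.1 × 0.011 = 0.0011
Normalizing constant = 0.191035.
P(Urn VI | marked) = 0.13975/0.191035 ≈ 0.7315
P(Urn II | marked) = 0.03696/0.191035 ≈ 0.1935
P(Urn I | marked) = 0.013225/0.191035 ≈ 0.0692
P(Urn IV | marked) = 0.0011/0.191035 ≈ 0.0058
(Check: 0.7315+0.1935+0.0692+0.0058 = 1.0000.)

Urn VI 0.7315, Urn II 0.1935, Urn I 0.0692, Urn IV 0.0058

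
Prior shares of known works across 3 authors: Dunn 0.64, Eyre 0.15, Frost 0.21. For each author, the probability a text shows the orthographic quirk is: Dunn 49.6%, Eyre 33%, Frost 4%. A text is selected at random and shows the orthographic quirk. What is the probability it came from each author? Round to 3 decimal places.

Dunn 0.846, Eyre 0.132, Frost 0.022

Prior × likelihood for each hypothesis:
  Dunn: 0.64 × 0.496 = 0.31744
  Eyre: 0.15 × 0.33 = 0.0495
  Frost: 0.21 × 0.04 = 0.0084
Normalizing constant = 0.37534.
P(Dunn | quirk) = 0.31744/0.37534 ≈ 0.846
P(Eyre | quirk) = 0.0495/0.37534 ≈ 0.132
P(Frost | quirk) = 0.0084/0.37534 ≈ 0.022
(Check: 0.846+0.132+0.022 = 1.000.)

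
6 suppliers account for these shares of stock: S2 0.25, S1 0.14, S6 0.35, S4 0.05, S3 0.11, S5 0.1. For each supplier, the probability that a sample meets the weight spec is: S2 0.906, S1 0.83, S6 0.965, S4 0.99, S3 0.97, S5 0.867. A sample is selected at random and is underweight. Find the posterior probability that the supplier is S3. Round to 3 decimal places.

0.043

Taking complements, P(underweight | each) = S2 0.094, S1 0.17, S6 0.035, S4 0.01, S3 0.03, S5 0.133.
Prior × likelihood for each hypothesis:
  S2: 0.25 × 0.094 = 0.0235
  S1: 0.14 × 0.17 = 0.0238
  S6: 0.35 × 0.035 = 0.01225
  S4: 0.05 × 0.01 = 0.0005
  S3: 0.11 × 0.03 = 0.0033
  S5: 0.1 × 0.133 = 0.0133
Normalizing constant = 0.07665.
P(S3 | evidence) = 0.0033 / 0.07665 ≈ 0.043.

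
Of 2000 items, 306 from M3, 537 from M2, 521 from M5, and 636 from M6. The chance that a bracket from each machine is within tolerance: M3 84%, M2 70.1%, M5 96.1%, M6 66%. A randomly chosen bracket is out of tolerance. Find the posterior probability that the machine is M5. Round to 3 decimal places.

Taking complements, P(oversize | each) = M3 0.16, M2 0.299, M5 0.039, M6 0.34.
Prior × likelihood for each hypothesis:
  M3: 0.153 × 0.16 = 0.02448
  M2: 0.2685 × 0.299 = 0.0802815
  M5: 0.2605 × 0.039 = 0.0101595
  M6: 0.318 × 0.34 = 0.10812
Normalizing constant = 0.223041.
P(M5 | evidence) = 0.0101595 / 0.223041 ≈ 0.046.

0.046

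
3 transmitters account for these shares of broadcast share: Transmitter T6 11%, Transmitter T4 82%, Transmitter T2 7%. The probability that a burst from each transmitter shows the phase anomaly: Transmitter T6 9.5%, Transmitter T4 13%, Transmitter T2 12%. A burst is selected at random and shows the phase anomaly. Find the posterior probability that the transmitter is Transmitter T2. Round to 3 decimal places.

Compute prior × likelihood for every hypothesis:
  Transmitter T6: 0.11 × 0.095 = 0.01045
  Transmitter T4: 0.82 × 0.13 = 0.1066
  Transmitter T2: 0.07 × 0.12 = 0.0084
Normalizing constant = 0.12545.
P(Transmitter T2 | evidence) = 0.0084 / 0.12545 ≈ 0.067.

0.067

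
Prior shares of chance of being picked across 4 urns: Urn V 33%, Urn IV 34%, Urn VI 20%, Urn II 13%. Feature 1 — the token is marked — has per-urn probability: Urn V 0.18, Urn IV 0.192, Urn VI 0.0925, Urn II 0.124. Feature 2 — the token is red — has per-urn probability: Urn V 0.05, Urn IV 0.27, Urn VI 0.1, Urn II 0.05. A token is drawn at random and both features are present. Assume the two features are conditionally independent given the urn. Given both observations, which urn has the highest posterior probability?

Urn IV

By Bayes' rule, posterior ∝ prior × likelihood:
  Urn V: 0.33 × 0.18 × 0.05 = 0.00297
  Urn IV: 0.34 × 0.192 × 0.27 = 0.0176256
  Urn VI: 0.2 × 0.0925 × 0.1 = 0.00185
  Urn II: 0.13 × 0.124 × 0.05 = 0.000806
Total = 0.0232516.
Largest term belongs to Urn IV, so Urn IV is most probable.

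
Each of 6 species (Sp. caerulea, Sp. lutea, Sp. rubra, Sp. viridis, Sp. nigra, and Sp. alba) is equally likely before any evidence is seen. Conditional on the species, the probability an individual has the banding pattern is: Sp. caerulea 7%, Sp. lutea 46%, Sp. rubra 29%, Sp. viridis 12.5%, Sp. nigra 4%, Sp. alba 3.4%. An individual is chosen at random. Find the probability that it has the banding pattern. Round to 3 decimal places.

0.170

With a uniform prior (1/6 each), posterior ∝ likelihood:
  Sp. caerulea: 0.07
  Sp. lutea: 0.46
  Sp. rubra: 0.29
  Sp. viridis: 0.125
  Sp. nigra: 0.04
  Sp. alba: 0.034
P(banded) = (1/6) × (0.07 + 0.46 + 0.29 + 0.125 + 0.04 + 0.034) = 1.019/6 ≈ 0.170.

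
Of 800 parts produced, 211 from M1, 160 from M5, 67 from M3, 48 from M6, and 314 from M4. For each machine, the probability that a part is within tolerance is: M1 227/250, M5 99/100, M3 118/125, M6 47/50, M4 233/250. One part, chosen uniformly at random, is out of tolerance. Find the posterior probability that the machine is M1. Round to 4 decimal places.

0.3962

Taking complements, P(oversize | each) = M1 0.092, M5 0.01, M3 0.056, M6 0.06, M4 0.068.
Compute prior × likelihood for every hypothesis:
  M1: 0.26375 × 0.092 = 0.024265
  M5: 0.2 × 0.01 = 0.002
  M3: 0.08375 × 0.056 = 0.00469
  M6: 0.06 × 0.06 = 0.0036
  M4: 0.3925 × 0.068 = 0.02669
Total = 0.061245.
P(M1 | evidence) = 0.024265 / 0.061245 ≈ 0.3962.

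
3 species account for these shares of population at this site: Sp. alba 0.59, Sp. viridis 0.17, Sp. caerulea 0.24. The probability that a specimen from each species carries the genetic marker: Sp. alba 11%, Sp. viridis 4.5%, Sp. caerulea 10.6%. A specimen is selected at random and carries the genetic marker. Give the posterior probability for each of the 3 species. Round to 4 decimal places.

Unnormalized posteriors (prior × likelihood):
  Sp. alba: 0.59 × 0.11 = 0.0649
  Sp. viridis: 0.17 × 0.045 = 0.00765
  Sp. caerulea: 0.24 × 0.106 = 0.02544
Normalizing constant = 0.09799.
P(Sp. alba | marker) = 0.0649/0.09799 ≈ 0.6623
P(Sp. viridis | marker) = 0.00765/0.09799 ≈ 0.0781
P(Sp. caerulea | marker) = 0.02544/0.09799 ≈ 0.2596

Sp. alba 0.6623, Sp. viridis 0.0781, Sp. caerulea 0.2596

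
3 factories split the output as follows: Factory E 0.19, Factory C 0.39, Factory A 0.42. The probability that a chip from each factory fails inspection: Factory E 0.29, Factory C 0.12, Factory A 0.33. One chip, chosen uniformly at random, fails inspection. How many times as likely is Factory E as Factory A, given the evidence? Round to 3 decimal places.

0.398

By Bayes' rule, posterior ∝ prior × likelihood:
  Factory E: 0.19 × 0.29 = 0.0551
  Factory C: 0.39 × 0.12 = 0.0468
  Factory A: 0.42 × 0.33 = 0.1386
Total = 0.2405.
The ratio is 0.0551 / 0.1386 (the normalizer cancels) = 0.398.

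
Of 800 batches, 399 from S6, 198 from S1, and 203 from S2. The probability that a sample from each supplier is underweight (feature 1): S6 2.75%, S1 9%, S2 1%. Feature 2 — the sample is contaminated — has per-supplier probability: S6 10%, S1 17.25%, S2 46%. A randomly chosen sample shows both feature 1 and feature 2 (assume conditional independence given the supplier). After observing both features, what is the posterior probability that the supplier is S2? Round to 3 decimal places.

By Bayes' rule, posterior ∝ prior × likelihood:
  S6: 0.49875 × 0.0275 × 0.1 = 0.0013715625
  S1: 0.2475 × 0.09 × 0.1725 = 0.0038424375
  S2: 0.25375 × 0.01 × 0.46 = 0.00116725
Normalizing constant = 0.00638125.
P(S2 | evidence) = 0.00116725 / 0.00638125 ≈ 0.183.

0.183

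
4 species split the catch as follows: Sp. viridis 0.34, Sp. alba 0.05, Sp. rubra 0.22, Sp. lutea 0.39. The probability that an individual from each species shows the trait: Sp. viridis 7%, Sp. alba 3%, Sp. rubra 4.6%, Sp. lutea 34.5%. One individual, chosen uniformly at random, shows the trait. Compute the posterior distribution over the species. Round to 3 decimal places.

Unnormalized posteriors (prior × likelihood):
  Sp. viridis: 0.34 × 0.07 = 0.0238
  Sp. alba: 0.05 × 0.03 = 0.0015
  Sp. rubra: 0.22 × 0.046 = 0.01012
  Sp. lutea: 0.39 × 0.345 = 0.13455
Total = 0.16997.
P(Sp. viridis | trait) = 0.0238/0.16997 ≈ 0.140
P(Sp. alba | trait) = 0.0015/0.16997 ≈ 0.009
P(Sp. rubra | trait) = 0.01012/0.16997 ≈ 0.060
P(Sp. lutea | trait) = 0.13455/0.16997 ≈ 0.792

Sp. viridis 0.140, Sp. alba 0.009, Sp. rubra 0.060, Sp. lutea 0.792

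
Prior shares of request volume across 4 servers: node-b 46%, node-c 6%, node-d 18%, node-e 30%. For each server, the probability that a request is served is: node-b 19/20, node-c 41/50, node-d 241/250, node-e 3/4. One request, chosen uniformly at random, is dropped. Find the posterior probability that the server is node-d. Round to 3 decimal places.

0.056

Taking complements, P(dropped | each) = node-b 0.05, node-c 0.18, node-d 0.036, node-e 0.25.
By Bayes' rule, posterior ∝ prior × likelihood:
  node-b: 0.46 × 0.05 = 0.023
  node-c: 0.06 × 0.18 = 0.0108
  node-d: 0.18 × 0.036 = 0.00648
  node-e: 0.3 × 0.25 = 0.075
Total = 0.11528.
P(node-d | evidence) = 0.00648 / 0.11528 ≈ 0.056.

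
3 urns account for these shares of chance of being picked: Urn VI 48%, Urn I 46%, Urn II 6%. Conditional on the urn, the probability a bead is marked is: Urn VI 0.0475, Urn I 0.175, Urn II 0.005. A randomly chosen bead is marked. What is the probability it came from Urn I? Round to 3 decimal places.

Prior × likelihood for each hypothesis:
  Urn VI: 0.48 × 0.0475 = 0.0228
  Urn I: 0.46 × 0.175 = 0.0805
  Urn II: 0.06 × 0.005 = 0.0003
Normalizing constant = 0.1036.
P(Urn I | evidence) = 0.0805 / 0.1036 ≈ 0.777.

0.777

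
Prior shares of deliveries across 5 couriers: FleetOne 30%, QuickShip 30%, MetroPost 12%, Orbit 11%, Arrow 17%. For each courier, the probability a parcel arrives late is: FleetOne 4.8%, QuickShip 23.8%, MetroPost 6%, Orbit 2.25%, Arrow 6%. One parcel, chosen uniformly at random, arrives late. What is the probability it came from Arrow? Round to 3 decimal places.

Prior × likelihood for each hypothesis:
  FleetOne: 0.3 × 0.048 = 0.0144
  QuickShip: 0.3 × 0.238 = 0.0714
  MetroPost: 0.12 × 0.06 = 0.0072
  Orbit: 0.11 × 0.0225 = 0.002475
  Arrow: 0.17 × 0.06 = 0.0102
Sum = 0.105675.
P(Arrow | evidence) = 0.0102 / 0.105675 ≈ 0.097.

0.097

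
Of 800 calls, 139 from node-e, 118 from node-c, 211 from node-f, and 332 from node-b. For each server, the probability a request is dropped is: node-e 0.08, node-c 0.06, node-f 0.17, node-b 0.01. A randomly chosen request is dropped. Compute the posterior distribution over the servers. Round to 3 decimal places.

Prior × likelihood for each hypothesis:
  node-e: 0.17375 × 0.08 = 0.0139
  node-c: 0.1475 × 0.06 = 0.00885
  node-f: 0.26375 × 0.17 = 0.0448375
  node-b: 0.415 × 0.01 = 0.00415
Sum = 0.0717375.
P(node-e | dropped) = 0.0139/0.0717375 ≈ 0.194
P(node-c | dropped) = 0.00885/0.0717375 ≈ 0.123
P(node-f | dropped) = 0.0448375/0.0717375 ≈ 0.625
P(node-b | dropped) = 0.00415/0.0717375 ≈ 0.058

node-e 0.194, node-c 0.123, node-f 0.625, node-b 0.058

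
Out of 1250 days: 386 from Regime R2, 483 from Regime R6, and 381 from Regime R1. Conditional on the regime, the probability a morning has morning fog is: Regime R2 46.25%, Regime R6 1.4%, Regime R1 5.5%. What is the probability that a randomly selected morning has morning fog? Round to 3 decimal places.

0.165

Compute prior × likelihood for every hypothesis:
  Regime R2: 0.3088 × 0.4625 = 0.14282
  Regime R6: 0.3864 × 0.014 = 0.0054096
  Regime R1: 0.3048 × 0.055 = 0.016764
P(fog) = 0.14282 + 0.0054096 + 0.016764 = 0.1649936 → 0.165.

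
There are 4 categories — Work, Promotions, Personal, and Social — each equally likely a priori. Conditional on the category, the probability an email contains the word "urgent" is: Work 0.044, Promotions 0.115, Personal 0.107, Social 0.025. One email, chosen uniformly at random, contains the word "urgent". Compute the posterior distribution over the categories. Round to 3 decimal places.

Since the prior is uniform, the posterior is proportional to the likelihood:
  Work: 0.044
  Promotions: 0.115
  Personal: 0.107
  Social: 0.025
Total = 0.291.
P(Work | urgent-flag) = 0.044/0.291 ≈ 0.151
P(Promotions | urgent-flag) = 0.115/0.291 ≈ 0.395
P(Personal | urgent-flag) = 0.107/0.291 ≈ 0.368
P(Social | urgent-flag) = 0.025/0.291 ≈ 0.086

Work 0.151, Promotions 0.395, Personal 0.368, Social 0.086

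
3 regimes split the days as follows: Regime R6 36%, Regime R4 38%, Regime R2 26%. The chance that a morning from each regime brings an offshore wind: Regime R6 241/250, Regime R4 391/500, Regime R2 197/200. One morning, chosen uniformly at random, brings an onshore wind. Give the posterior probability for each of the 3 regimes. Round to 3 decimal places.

Taking complements, P(onshore | each) = Regime R6 0.036, Regime R4 0.218, Regime R2 0.015.
Prior × likelihood for each hypothesis:
  Regime R6: 0.36 × 0.036 = 0.01296
  Regime R4: 0.38 × 0.218 = 0.08284
  Regime R2: 0.26 × 0.015 = 0.0039
Normalizing constant = 0.0997.
P(Regime R6 | onshore) = 0.01296/0.0997 ≈ 0.130
P(Regime R4 | onshore) = 0.08284/0.0997 ≈ 0.831
P(Regime R2 | onshore) = 0.0039/0.0997 ≈ 0.039
(Check: 0.130+0.831+0.039 = 1.000.)

Regime R6 0.130, Regime R4 0.831, Regime R2 0.039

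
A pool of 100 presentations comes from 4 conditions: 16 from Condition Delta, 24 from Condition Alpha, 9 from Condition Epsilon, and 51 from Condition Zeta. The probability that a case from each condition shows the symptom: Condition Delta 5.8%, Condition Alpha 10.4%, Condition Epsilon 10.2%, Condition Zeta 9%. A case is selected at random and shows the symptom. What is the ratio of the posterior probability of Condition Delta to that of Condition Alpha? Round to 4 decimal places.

0.3718

By Bayes' rule, posterior ∝ prior × likelihood:
  Condition Delta: 0.16 × 0.058 = 0.00928
  Condition Alpha: 0.24 × 0.104 = 0.02496
  Condition Epsilon: 0.09 × 0.102 = 0.00918
  Condition Zeta: 0.51 × 0.09 = 0.0459
Normalizing constant = 0.08932.
The ratio is 0.00928 / 0.02496 (the normalizer cancels) = 0.3718.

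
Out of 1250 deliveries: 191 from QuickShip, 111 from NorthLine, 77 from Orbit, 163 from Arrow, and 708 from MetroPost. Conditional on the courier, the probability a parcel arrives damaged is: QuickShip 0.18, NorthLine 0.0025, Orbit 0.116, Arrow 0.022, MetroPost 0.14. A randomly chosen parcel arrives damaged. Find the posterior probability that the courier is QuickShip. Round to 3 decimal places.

0.235

Compute prior × likelihood for every hypothesis:
  QuickShip: 0.1528 × 0.18 = 0.027504
  NorthLine: 0.0888 × 0.0025 = 0.000222
  Orbit: 0.0616 × 0.116 = 0.0071456
  Arrow: 0.1304 × 0.022 = 0.0028688
  MetroPost: 0.5664 × 0.14 = 0.079296
Normalizing constant = 0.1170364.
P(QuickShip | evidence) = 0.027504 / 0.1170364 ≈ 0.235.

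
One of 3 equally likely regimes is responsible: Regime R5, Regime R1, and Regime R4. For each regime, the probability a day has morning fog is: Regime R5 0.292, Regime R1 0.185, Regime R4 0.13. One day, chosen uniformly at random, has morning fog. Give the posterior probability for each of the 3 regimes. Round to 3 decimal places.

Since the prior is uniform, the posterior is proportional to the likelihood:
  Regime R5: 0.292
  Regime R1: 0.185
  Regime R4: 0.13
Sum = 0.607.
P(Regime R5 | fog) = 0.292/0.607 ≈ 0.481
P(Regime R1 | fog) = 0.185/0.607 ≈ 0.305
P(Regime R4 | fog) = 0.13/0.607 ≈ 0.214

Regime R5 0.481, Regime R1 0.305, Regime R4 0.214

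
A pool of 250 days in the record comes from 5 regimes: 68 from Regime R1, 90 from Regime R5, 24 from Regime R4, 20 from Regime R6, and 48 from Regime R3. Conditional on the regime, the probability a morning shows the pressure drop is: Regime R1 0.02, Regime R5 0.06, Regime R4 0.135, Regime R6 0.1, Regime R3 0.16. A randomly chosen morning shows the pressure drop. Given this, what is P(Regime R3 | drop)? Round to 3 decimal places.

0.390

Compute prior × likelihood for every hypothesis:
  Regime R1: 0.272 × 0.02 = 0.00544
  Regime R5: 0.36 × 0.06 = 0.0216
  Regime R4: 0.096 × 0.135 = 0.01296
  Regime R6: 0.08 × 0.1 = 0.008
  Regime R3: 0.192 × 0.16 = 0.03072
Total = 0.07872.
P(Regime R3 | evidence) = 0.03072 / 0.07872 ≈ 0.390.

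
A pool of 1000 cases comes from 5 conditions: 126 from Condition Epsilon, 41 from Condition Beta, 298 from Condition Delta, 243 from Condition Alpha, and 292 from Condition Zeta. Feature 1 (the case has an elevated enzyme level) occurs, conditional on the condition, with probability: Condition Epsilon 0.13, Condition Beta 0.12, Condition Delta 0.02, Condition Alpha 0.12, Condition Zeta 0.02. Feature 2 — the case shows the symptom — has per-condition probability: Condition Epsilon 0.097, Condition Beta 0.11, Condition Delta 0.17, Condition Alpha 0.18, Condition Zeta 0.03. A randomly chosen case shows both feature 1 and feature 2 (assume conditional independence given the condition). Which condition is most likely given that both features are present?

Condition Alpha

By Bayes' rule, posterior ∝ prior × likelihood:
  Condition Epsilon: 0.126 × 0.13 × 0.097 = 0.00158886
  Condition Beta: 0.041 × 0.12 × 0.11 = 0.0005412
  Condition Delta: 0.298 × 0.02 × 0.17 = 0.0010132
  Condition Alpha: 0.243 × 0.12 × 0.18 = 0.0052488
  Condition Zeta: 0.292 × 0.02 × 0.03 = 0.0001752
Normalizing constant = 0.00856726.
Largest term belongs to Condition Alpha, so Condition Alpha is most probable.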